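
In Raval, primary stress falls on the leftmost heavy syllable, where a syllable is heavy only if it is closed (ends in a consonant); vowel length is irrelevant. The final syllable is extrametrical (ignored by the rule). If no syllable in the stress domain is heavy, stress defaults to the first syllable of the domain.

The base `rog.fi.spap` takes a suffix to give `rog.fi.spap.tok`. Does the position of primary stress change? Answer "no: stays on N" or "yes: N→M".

Base `rog.fi.spap` (3 syllables):
  The final syllable (3, spap) is extrametrical; the stress domain is syllables 1–2.
  Weights: 1 rog H, 2 fi L.
  Heavy syllables in the domain: 1. The leftmost is syllable 1 (rog).
  → primary stress on syllable 1.
Suffixed `rog.fi.spap.tok` (4 syllables):
  The final syllable (4, tok) is extrametrical; the stress domain is syllables 1–3.
  Weights: 1 rog H, 2 fi L, 3 spap H.
  Heavy syllables in the domain: 1, 3. The leftmost is syllable 1 (rog).
  → primary stress on syllable 1.

no: stays on 1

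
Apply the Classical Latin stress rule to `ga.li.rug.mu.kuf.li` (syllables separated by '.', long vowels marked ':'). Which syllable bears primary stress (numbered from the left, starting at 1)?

5

Classical Latin: stress the penult if heavy (long vowel or closed), else the antepenult.
Weights: 4 mu L, 5 kuf H, 6 li L.
The penult (syllable 5, kuf) is heavy, so it takes stress.
Stress on syllable 5: ga.li.rug.mu.ˈkuf.li.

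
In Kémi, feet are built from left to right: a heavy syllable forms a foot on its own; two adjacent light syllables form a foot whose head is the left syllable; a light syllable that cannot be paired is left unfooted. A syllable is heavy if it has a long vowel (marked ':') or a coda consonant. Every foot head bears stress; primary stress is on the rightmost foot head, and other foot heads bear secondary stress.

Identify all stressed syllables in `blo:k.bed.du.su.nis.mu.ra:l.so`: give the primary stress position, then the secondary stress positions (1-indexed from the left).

primary 7, secondary 1, 2, 3, 5

Weights: 1 blo:k H, 2 bed H, 3 du L, 4 su L, 5 nis H, 6 mu L, 7 ra:l H, 8 so L.
Parse left to right (heavy = foot alone; LL = one foot; stranded L unfooted): (ˈblo:k) (ˈbed) (ˈdu.su) (ˈnis) mu (ˈra:l) so.
Foot heads: 1, 2, 3, 5, 7.
Primary stress on the rightmost head = syllable 7.
Secondary stress on 1, 2, 3, 5: ˌblo:k.ˌbed.ˌdu.su.ˌnis.mu.ˈra:l.so.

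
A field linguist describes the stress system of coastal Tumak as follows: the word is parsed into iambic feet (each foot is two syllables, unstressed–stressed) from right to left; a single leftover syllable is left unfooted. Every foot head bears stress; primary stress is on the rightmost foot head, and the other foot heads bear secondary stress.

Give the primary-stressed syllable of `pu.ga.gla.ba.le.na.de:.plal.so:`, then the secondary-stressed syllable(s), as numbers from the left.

primary 9, secondary 3, 5, 7

Parse right to left into iambic (σˈσ) feet: pu (ga.ˈgla) (ba.ˈle) (na.ˈde:) (plal.ˈso:). Syllable 1 is left unfooted.
Foot heads (stressed positions): 3, 5, 7, 9.
End Rule Rightmost: primary stress on the rightmost head = syllable 9.
Secondary stress on 3, 5, 7: pu.ga.ˌgla.ba.ˌle.na.ˌde:.plal.ˈso:.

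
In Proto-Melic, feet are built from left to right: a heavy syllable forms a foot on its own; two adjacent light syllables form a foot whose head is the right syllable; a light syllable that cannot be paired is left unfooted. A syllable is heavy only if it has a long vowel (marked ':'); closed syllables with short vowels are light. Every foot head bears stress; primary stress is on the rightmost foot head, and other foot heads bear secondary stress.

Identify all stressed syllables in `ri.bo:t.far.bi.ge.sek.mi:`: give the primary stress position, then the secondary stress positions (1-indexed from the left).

primary 7, secondary 2, 4, 6

Weights: 1 ri L, 2 bo:t H, 3 far L, 4 bi L, 5 ge L, 6 sek L, 7 mi: H.
Parse left to right (heavy = foot alone; LL = one foot; stranded L unfooted): ri (ˈbo:t) (far.ˈbi) (ge.ˈsek) (ˈmi:).
Foot heads: 2, 4, 6, 7.
Primary stress on the rightmost head = syllable 7.
Secondary stress on 2, 4, 6: ri.ˌbo:t.far.ˌbi.ge.ˌsek.ˈmi:.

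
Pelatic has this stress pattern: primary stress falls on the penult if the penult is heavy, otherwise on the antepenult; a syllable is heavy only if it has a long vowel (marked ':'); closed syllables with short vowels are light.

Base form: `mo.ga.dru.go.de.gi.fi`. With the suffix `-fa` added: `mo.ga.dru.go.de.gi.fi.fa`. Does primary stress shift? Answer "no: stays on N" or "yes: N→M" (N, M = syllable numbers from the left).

Base `mo.ga.dru.go.de.gi.fi` (7 syllables):
  Weights: 5 de L, 6 gi L, 7 fi L.
  The penult (syllable 6, gi) is light, so stress falls on the antepenult (syllable 5, de).
  → primary stress on syllable 5.
Suffixed `mo.ga.dru.go.de.gi.fi.fa` (8 syllables):
  Weights: 6 gi L, 7 fi L, 8 fa L.
  The penult (syllable 7, fi) is light, so stress falls on the antepenult (syllable 6, gi).
  → primary stress on syllable 6.

yes: 5→6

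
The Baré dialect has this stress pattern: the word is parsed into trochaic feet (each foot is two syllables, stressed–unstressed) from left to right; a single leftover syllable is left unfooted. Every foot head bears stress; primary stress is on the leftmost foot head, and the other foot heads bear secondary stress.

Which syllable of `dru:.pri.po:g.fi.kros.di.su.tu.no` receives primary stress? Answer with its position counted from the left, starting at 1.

1

Parse left to right into trochaic (ˈσσ) feet: (ˈdru:.pri) (ˈpo:g.fi) (ˈkros.di) (ˈsu.tu) no. Syllable 9 is left unfooted.
Foot heads (stressed positions): 1, 3, 5, 7.
End Rule Leftmost: primary stress on the leftmost head = syllable 1.
Primary stress: syllable 1 → ˈdru:.pri.po:g.fi.kros.di.su.tu.no.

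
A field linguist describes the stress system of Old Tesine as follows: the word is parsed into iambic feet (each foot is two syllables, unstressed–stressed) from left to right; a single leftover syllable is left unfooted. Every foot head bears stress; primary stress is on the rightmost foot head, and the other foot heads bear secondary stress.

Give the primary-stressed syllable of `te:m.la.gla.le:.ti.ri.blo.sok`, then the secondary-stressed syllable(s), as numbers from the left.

Parse left to right into iambic (σˈσ) feet: (te:m.ˈla) (gla.ˈle:) (ti.ˈri) (blo.ˈsok).
Foot heads (stressed positions): 2, 4, 6, 8.
End Rule Rightmost: primary stress on the rightmost head = syllable 8.
Secondary stress on 2, 4, 6: te:m.ˌla.gla.ˌle:.ti.ˌri.blo.ˈsok.

primary 8, secondary 2, 4, 6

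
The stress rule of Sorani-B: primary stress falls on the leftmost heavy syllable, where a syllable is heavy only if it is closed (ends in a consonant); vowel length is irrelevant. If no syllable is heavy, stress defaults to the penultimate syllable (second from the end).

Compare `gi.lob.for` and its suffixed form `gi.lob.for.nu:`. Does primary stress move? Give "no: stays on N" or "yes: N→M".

Base `gi.lob.for` (3 syllables):
  Weights: 1 gi L, 2 lob H, 3 for H.
  Heavy syllables in the domain: 2, 3. The leftmost is syllable 2 (lob).
  → primary stress on syllable 2.
Suffixed `gi.lob.for.nu:` (4 syllables):
  Weights: 1 gi L, 2 lob H, 3 for H, 4 nu: L.
  Heavy syllables in the domain: 2, 3. The leftmost is syllable 2 (lob).
  → primary stress on syllable 2.

no: stays on 2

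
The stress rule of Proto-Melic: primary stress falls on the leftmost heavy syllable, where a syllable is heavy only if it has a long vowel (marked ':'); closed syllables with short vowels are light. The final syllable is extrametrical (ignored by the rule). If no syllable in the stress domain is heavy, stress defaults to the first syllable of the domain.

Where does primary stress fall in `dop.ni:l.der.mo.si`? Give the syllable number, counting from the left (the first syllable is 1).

The final syllable (5, si) is extrametrical; the stress domain is syllables 1–4.
Weights: 1 dop L, 2 ni:l H, 3 der L, 4 mo L.
Heavy syllables in the domain: 2. The leftmost is syllable 2 (ni:l).
Primary stress: syllable 2 → dop.ˈni:l.der.mo.si.

2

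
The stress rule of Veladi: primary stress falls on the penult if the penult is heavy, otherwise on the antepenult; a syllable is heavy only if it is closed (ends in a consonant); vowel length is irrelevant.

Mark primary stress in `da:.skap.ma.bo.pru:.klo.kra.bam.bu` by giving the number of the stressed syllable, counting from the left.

8

Weights: 7 kra L, 8 bam H, 9 bu L.
The penult (syllable 8, bam) is heavy, so it takes stress.
Primary stress: syllable 8 → da:.skap.ma.bo.pru:.klo.kra.ˈbam.bu.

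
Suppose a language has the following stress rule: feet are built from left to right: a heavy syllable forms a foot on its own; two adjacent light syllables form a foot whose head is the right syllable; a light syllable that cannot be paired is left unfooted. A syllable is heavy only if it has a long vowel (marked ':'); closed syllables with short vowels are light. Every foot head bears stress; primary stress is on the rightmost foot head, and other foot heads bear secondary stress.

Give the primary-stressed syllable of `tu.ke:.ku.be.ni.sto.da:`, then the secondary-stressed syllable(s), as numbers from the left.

Weights: 1 tu L, 2 ke: H, 3 ku L, 4 be L, 5 ni L, 6 sto L, 7 da: H.
Parse left to right (heavy = foot alone; LL = one foot; stranded L unfooted): tu (ˈke:) (ku.ˈbe) (ni.ˈsto) (ˈda:).
Foot heads: 2, 4, 6, 7.
Primary stress on the rightmost head = syllable 7.
Secondary stress on 2, 4, 6: tu.ˌke:.ku.ˌbe.ni.ˌsto.ˈda:.

primary 7, secondary 2, 4, 6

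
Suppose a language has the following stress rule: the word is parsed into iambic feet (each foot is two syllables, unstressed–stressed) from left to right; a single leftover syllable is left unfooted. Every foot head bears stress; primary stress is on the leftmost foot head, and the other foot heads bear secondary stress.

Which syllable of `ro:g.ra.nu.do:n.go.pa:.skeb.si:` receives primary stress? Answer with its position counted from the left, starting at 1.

2

Parse left to right into iambic (σˈσ) feet: (ro:g.ˈra) (nu.ˈdo:n) (go.ˈpa:) (skeb.ˈsi:).
Foot heads (stressed positions): 2, 4, 6, 8.
End Rule Leftmost: primary stress on the leftmost head = syllable 2.
Primary stress: syllable 2 → ro:g.ˈra.nu.do:n.go.pa:.skeb.si:.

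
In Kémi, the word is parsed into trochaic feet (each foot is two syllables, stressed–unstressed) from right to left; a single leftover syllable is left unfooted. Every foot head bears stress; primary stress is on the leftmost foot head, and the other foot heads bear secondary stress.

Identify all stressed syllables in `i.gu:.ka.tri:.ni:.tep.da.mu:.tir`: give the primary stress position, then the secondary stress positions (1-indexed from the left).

Parse right to left into trochaic (ˈσσ) feet: i (ˈgu:.ka) (ˈtri:.ni:) (ˈtep.da) (ˈmu:.tir). Syllable 1 is left unfooted.
Foot heads (stressed positions): 2, 4, 6, 8.
End Rule Leftmost: primary stress on the leftmost head = syllable 2.
Secondary stress on 4, 6, 8: i.ˈgu:.ka.ˌtri:.ni:.ˌtep.da.ˌmu:.tir.

primary 2, secondary 4, 6, 8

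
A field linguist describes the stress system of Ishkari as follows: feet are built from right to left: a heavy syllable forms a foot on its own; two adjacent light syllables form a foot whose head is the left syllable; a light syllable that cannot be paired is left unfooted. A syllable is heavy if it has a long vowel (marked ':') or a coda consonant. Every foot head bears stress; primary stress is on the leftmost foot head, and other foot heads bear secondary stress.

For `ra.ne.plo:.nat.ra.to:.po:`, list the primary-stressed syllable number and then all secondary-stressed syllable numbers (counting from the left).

Weights: 1 ra L, 2 ne L, 3 plo: H, 4 nat H, 5 ra L, 6 to: H, 7 po: H.
Parse right to left (heavy = foot alone; LL = one foot; stranded L unfooted): (ˈra.ne) (ˈplo:) (ˈnat) ra (ˈto:) (ˈpo:).
Foot heads: 1, 3, 4, 6, 7.
Primary stress on the leftmost head = syllable 1.
Secondary stress on 3, 4, 6, 7: ˈra.ne.ˌplo:.ˌnat.ra.ˌto:.ˌpo:.

primary 1, secondary 3, 4, 6, 7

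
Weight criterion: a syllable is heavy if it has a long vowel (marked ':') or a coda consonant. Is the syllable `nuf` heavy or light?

heavy

`nuf`: short vowel, closed (coda /f/). Closed → heavy.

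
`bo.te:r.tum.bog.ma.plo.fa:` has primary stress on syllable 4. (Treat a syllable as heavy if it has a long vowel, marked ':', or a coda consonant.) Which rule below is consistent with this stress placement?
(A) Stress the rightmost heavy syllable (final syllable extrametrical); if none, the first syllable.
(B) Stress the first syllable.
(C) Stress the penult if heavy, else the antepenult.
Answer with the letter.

A

Rule A → syllable 4 ✓.
Rule B → syllable 1 (observed: 4).
Rule C → syllable 5 (observed: 4).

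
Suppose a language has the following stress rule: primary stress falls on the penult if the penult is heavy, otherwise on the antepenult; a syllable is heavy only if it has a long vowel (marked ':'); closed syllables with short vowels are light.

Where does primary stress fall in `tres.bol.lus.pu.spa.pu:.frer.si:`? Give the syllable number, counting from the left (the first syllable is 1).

6

Weights: 6 pu: H, 7 frer L, 8 si: H.
The penult (syllable 7, frer) is light, so stress falls on the antepenult (syllable 6, pu:).
Primary stress: syllable 6 → tres.bol.lus.pu.spa.ˈpu:.frer.si:.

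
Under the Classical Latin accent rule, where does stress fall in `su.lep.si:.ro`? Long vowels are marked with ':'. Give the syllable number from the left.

Classical Latin: stress the penult if heavy (long vowel or closed), else the antepenult.
Weights: 2 lep H, 3 si: H, 4 ro L.
The penult (syllable 3, si:) is heavy, so it takes stress.
Stress on syllable 3: su.lep.ˈsi:.ro.

3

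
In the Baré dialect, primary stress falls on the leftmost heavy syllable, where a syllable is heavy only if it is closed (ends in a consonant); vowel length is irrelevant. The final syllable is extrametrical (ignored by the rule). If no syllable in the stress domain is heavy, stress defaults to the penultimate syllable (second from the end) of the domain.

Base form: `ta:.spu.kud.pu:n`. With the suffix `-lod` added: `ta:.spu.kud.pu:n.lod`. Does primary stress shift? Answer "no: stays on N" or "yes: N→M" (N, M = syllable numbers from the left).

no: stays on 3

Base `ta:.spu.kud.pu:n` (4 syllables):
  The final syllable (4, pu:n) is extrametrical; the stress domain is syllables 1–3.
  Weights: 1 ta: L, 2 spu L, 3 kud H.
  Heavy syllables in the domain: 3. The leftmost is syllable 3 (kud).
  → primary stress on syllable 3.
Suffixed `ta:.spu.kud.pu:n.lod` (5 syllables):
  The final syllable (5, lod) is extrametrical; the stress domain is syllables 1–4.
  Weights: 1 ta: L, 2 spu L, 3 kud H, 4 pu:n H.
  Heavy syllables in the domain: 3, 4. The leftmost is syllable 3 (kud).
  → primary stress on syllable 3.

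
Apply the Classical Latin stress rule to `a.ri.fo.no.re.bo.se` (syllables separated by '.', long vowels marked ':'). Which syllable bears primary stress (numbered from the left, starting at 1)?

5

Classical Latin: stress the penult if heavy (long vowel or closed), else the antepenult.
Weights: 5 re L, 6 bo L, 7 se L.
The penult (syllable 6, bo) is light, so stress falls on the antepenult (syllable 5, re).
Stress on syllable 5: a.ri.fo.no.ˈre.bo.se.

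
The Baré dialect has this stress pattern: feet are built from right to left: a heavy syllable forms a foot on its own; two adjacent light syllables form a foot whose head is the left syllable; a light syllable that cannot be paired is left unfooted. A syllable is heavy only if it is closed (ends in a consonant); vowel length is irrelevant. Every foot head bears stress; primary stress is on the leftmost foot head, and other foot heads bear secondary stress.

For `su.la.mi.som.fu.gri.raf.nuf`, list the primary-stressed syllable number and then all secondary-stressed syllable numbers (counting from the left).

Weights: 1 su L, 2 la L, 3 mi L, 4 som H, 5 fu L, 6 gri L, 7 raf H, 8 nuf H.
Parse right to left (heavy = foot alone; LL = one foot; stranded L unfooted): su (ˈla.mi) (ˈsom) (ˈfu.gri) (ˈraf) (ˈnuf).
Foot heads: 2, 4, 5, 7, 8.
Primary stress on the leftmost head = syllable 2.
Secondary stress on 4, 5, 7, 8: su.ˈla.mi.ˌsom.ˌfu.gri.ˌraf.ˌnuf.

primary 2, secondary 4, 5, 7, 8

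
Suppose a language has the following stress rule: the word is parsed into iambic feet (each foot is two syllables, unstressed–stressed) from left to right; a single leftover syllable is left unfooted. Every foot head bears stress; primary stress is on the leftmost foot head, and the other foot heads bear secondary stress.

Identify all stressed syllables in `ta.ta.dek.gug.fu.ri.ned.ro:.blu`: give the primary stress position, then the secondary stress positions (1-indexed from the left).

primary 2, secondary 4, 6, 8

Parse left to right into iambic (σˈσ) feet: (ta.ˈta) (dek.ˈgug) (fu.ˈri) (ned.ˈro:) blu. Syllable 9 is left unfooted.
Foot heads (stressed positions): 2, 4, 6, 8.
End Rule Leftmost: primary stress on the leftmost head = syllable 2.
Secondary stress on 4, 6, 8: ta.ˈta.dek.ˌgug.fu.ˌri.ned.ˌro:.blu.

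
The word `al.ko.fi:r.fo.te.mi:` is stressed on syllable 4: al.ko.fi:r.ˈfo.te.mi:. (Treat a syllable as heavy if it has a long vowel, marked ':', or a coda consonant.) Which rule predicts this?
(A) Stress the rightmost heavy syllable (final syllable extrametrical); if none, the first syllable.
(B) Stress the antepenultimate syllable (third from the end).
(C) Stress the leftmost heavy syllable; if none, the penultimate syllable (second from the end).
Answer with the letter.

Rule A → syllable 3 (observed: 4).
Rule B → syllable 4 ✓.
Rule C → syllable 1 (observed: 4).

B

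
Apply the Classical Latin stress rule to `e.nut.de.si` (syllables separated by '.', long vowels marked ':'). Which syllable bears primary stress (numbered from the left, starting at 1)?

Classical Latin: stress the penult if heavy (long vowel or closed), else the antepenult.
Weights: 2 nut H, 3 de L, 4 si L.
The penult (syllable 3, de) is light, so stress falls on the antepenult (syllable 2, nut).
Stress on syllable 2: e.ˈnut.de.si.

2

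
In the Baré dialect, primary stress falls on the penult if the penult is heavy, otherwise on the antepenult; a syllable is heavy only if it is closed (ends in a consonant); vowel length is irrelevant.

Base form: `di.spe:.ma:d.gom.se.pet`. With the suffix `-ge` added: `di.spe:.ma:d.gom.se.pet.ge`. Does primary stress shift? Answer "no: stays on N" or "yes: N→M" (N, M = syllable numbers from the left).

yes: 4→6

Base `di.spe:.ma:d.gom.se.pet` (6 syllables):
  Weights: 4 gom H, 5 se L, 6 pet H.
  The penult (syllable 5, se) is light, so stress falls on the antepenult (syllable 4, gom).
  → primary stress on syllable 4.
Suffixed `di.spe:.ma:d.gom.se.pet.ge` (7 syllables):
  Weights: 5 se L, 6 pet H, 7 ge L.
  The penult (syllable 6, pet) is heavy, so it takes stress.
  → primary stress on syllable 6.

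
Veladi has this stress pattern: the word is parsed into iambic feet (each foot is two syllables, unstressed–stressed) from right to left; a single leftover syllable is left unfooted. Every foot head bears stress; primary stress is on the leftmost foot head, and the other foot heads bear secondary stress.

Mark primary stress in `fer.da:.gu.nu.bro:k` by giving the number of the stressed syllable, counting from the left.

3

Parse right to left into iambic (σˈσ) feet: fer (da:.ˈgu) (nu.ˈbro:k). Syllable 1 is left unfooted.
Foot heads (stressed positions): 3, 5.
End Rule Leftmost: primary stress on the leftmost head = syllable 3.
Primary stress: syllable 3 → fer.da:.ˈgu.nu.bro:k.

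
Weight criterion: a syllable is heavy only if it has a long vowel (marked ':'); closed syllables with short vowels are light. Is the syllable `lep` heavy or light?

light

`lep`: short vowel, closed (coda /p/). Short vowel → light.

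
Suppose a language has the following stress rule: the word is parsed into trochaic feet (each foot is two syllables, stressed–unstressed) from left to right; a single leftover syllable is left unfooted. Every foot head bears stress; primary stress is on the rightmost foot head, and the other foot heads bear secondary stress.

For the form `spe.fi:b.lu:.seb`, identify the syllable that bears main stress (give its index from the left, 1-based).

Parse left to right into trochaic (ˈσσ) feet: (ˈspe.fi:b) (ˈlu:.seb).
Foot heads (stressed positions): 1, 3.
End Rule Rightmost: primary stress on the rightmost head = syllable 3.
Primary stress: syllable 3 → spe.fi:b.ˈlu:.seb.

3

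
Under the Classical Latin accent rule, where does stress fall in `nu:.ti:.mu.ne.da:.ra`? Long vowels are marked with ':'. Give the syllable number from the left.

Classical Latin: stress the penult if heavy (long vowel or closed), else the antepenult.
Weights: 4 ne L, 5 da: H, 6 ra L.
The penult (syllable 5, da:) is heavy, so it takes stress.
Stress on syllable 5: nu:.ti:.mu.ne.ˈda:.ra.

5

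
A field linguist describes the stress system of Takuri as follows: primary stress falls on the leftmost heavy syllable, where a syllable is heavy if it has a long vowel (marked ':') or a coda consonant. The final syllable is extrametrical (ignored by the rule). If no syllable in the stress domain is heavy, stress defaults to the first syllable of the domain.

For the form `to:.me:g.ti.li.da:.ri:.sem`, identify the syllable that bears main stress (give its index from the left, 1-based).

The final syllable (7, sem) is extrametrical; the stress domain is syllables 1–6.
Weights: 1 to: H, 2 me:g H, 3 ti L, 4 li L, 5 da: H, 6 ri: H.
Heavy syllables in the domain: 1, 2, 5, 6. The leftmost is syllable 1 (to:).
Primary stress: syllable 1 → ˈto:.me:g.ti.li.da:.ri:.sem.

1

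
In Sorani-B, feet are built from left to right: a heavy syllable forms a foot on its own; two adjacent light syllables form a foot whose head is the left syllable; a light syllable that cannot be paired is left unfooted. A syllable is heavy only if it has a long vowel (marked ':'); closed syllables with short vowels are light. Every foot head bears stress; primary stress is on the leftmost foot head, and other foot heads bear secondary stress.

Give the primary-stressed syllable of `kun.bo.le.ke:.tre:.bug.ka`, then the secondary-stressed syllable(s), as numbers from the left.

primary 1, secondary 4, 5, 6

Weights: 1 kun L, 2 bo L, 3 le L, 4 ke: H, 5 tre: H, 6 bug L, 7 ka L.
Parse left to right (heavy = foot alone; LL = one foot; stranded L unfooted): (ˈkun.bo) le (ˈke:) (ˈtre:) (ˈbug.ka).
Foot heads: 1, 4, 5, 6.
Primary stress on the leftmost head = syllable 1.
Secondary stress on 4, 5, 6: ˈkun.bo.le.ˌke:.ˌtre:.ˌbug.ka.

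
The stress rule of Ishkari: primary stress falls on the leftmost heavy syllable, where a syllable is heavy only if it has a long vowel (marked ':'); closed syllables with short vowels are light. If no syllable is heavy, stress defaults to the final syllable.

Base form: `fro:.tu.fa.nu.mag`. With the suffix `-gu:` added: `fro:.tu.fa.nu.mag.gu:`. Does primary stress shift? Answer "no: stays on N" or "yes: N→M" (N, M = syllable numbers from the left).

no: stays on 1

Base `fro:.tu.fa.nu.mag` (5 syllables):
  Weights: 1 fro: H, 2 tu L, 3 fa L, 4 nu L, 5 mag L.
  Heavy syllables in the domain: 1. The leftmost is syllable 1 (fro:).
  → primary stress on syllable 1.
Suffixed `fro:.tu.fa.nu.mag.gu:` (6 syllables):
  Weights: 1 fro: H, 2 tu L, 3 fa L, 4 nu L, 5 mag L, 6 gu: H.
  Heavy syllables in the domain: 1, 6. The leftmost is syllable 1 (fro:).
  → primary stress on syllable 1.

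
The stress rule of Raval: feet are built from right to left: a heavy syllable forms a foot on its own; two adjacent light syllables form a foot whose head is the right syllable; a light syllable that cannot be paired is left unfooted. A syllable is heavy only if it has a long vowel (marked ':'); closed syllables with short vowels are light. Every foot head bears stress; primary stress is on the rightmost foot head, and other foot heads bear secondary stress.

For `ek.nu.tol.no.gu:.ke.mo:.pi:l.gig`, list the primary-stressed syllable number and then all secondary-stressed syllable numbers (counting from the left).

primary 8, secondary 2, 4, 5, 7

Weights: 1 ek L, 2 nu L, 3 tol L, 4 no L, 5 gu: H, 6 ke L, 7 mo: H, 8 pi:l H, 9 gig L.
Parse right to left (heavy = foot alone; LL = one foot; stranded L unfooted): (ek.ˈnu) (tol.ˈno) (ˈgu:) ke (ˈmo:) (ˈpi:l) gig.
Foot heads: 2, 4, 5, 7, 8.
Primary stress on the rightmost head = syllable 8.
Secondary stress on 2, 4, 5, 7: ek.ˌnu.tol.ˌno.ˌgu:.ke.ˌmo:.ˈpi:l.gig.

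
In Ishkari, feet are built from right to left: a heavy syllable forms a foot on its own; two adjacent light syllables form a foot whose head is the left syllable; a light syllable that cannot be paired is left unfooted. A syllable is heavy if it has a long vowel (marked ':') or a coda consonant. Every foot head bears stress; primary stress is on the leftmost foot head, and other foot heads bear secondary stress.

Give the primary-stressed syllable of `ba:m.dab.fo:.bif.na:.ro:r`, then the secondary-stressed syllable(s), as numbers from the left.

primary 1, secondary 2, 3, 4, 5, 6

Weights: 1 ba:m H, 2 dab H, 3 fo: H, 4 bif H, 5 na: H, 6 ro:r H.
Parse right to left (heavy = foot alone; LL = one foot; stranded L unfooted): (ˈba:m) (ˈdab) (ˈfo:) (ˈbif) (ˈna:) (ˈro:r).
Foot heads: 1, 2, 3, 4, 5, 6.
Primary stress on the leftmost head = syllable 1.
Secondary stress on 2, 3, 4, 5, 6: ˈba:m.ˌdab.ˌfo:.ˌbif.ˌna:.ˌro:r.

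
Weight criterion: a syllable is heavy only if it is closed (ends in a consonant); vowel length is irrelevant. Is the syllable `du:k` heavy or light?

`du:k`: long vowel, closed (coda /k/). Closed (coda /k/) → heavy.

heavy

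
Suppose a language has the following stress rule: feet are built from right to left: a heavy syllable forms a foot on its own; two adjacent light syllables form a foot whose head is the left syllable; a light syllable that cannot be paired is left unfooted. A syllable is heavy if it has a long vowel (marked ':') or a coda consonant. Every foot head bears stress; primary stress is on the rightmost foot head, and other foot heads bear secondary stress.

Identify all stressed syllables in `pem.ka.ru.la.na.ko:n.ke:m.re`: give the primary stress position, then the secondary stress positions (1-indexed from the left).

Weights: 1 pem H, 2 ka L, 3 ru L, 4 la L, 5 na L, 6 ko:n H, 7 ke:m H, 8 re L.
Parse right to left (heavy = foot alone; LL = one foot; stranded L unfooted): (ˈpem) (ˈka.ru) (ˈla.na) (ˈko:n) (ˈke:m) re.
Foot heads: 1, 2, 4, 6, 7.
Primary stress on the rightmost head = syllable 7.
Secondary stress on 1, 2, 4, 6: ˌpem.ˌka.ru.ˌla.na.ˌko:n.ˈke:m.re.

primary 7, secondary 1, 2, 4, 6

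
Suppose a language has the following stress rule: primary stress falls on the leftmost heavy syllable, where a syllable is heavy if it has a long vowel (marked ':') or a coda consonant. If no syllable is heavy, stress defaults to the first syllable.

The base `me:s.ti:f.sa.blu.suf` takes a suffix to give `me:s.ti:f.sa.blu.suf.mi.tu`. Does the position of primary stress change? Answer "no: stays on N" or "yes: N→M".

Base `me:s.ti:f.sa.blu.suf` (5 syllables):
  Weights: 1 me:s H, 2 ti:f H, 3 sa L, 4 blu L, 5 suf H.
  Heavy syllables in the domain: 1, 2, 5. The leftmost is syllable 1 (me:s).
  → primary stress on syllable 1.
Suffixed `me:s.ti:f.sa.blu.suf.mi.tu` (7 syllables):
  Weights: 1 me:s H, 2 ti:f H, 3 sa L, 4 blu L, 5 suf H, 6 mi L, 7 tu L.
  Heavy syllables in the domain: 1, 2, 5. The leftmost is syllable 1 (me:s).
  → primary stress on syllable 1.

no: stays on 1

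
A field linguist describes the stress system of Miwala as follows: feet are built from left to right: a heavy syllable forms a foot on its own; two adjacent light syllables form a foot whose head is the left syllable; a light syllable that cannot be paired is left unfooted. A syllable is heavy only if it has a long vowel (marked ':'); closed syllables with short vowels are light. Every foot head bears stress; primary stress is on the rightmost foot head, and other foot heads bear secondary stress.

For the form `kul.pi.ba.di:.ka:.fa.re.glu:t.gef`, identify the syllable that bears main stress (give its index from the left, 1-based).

8

Weights: 1 kul L, 2 pi L, 3 ba L, 4 di: H, 5 ka: H, 6 fa L, 7 re L, 8 glu:t H, 9 gef L.
Parse left to right (heavy = foot alone; LL = one foot; stranded L unfooted): (ˈkul.pi) ba (ˈdi:) (ˈka:) (ˈfa.re) (ˈglu:t) gef.
Foot heads: 1, 4, 5, 6, 8.
Primary stress on the rightmost head = syllable 8.
Primary stress: syllable 8 → kul.pi.ba.di:.ka:.fa.re.ˈglu:t.gef.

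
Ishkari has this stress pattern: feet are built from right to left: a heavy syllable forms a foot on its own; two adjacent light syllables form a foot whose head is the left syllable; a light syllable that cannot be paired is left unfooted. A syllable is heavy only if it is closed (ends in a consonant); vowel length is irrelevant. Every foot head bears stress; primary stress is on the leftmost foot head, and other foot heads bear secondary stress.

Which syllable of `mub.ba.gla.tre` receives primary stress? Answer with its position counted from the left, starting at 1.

Weights: 1 mub H, 2 ba L, 3 gla L, 4 tre L.
Parse right to left (heavy = foot alone; LL = one foot; stranded L unfooted): (ˈmub) ba (ˈgla.tre).
Foot heads: 1, 3.
Primary stress on the leftmost head = syllable 1.
Primary stress: syllable 1 → ˈmub.ba.gla.tre.

1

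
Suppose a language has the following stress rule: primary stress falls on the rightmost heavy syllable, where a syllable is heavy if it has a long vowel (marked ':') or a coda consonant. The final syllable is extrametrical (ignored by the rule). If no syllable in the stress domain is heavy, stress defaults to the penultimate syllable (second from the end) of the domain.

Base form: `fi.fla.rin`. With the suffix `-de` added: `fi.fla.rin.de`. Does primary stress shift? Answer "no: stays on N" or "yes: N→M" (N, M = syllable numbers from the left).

Base `fi.fla.rin` (3 syllables):
  The final syllable (3, rin) is extrametrical; the stress domain is syllables 1–2.
  Weights: 1 fi L, 2 fla L.
  No heavy syllable in the domain; default to the penultimate syllable (second from the end) of the domain = syllable 1.
  → primary stress on syllable 1.
Suffixed `fi.fla.rin.de` (4 syllables):
  The final syllable (4, de) is extrametrical; the stress domain is syllables 1–3.
  Weights: 1 fi L, 2 fla L, 3 rin H.
  Heavy syllables in the domain: 3. The rightmost is syllable 3 (rin).
  → primary stress on syllable 3.

yes: 1→3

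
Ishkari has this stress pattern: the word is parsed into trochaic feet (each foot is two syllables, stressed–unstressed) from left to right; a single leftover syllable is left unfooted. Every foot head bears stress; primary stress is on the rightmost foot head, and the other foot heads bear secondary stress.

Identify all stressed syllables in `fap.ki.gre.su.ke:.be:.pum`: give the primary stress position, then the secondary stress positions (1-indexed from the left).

primary 5, secondary 1, 3

Parse left to right into trochaic (ˈσσ) feet: (ˈfap.ki) (ˈgre.su) (ˈke:.be:) pum. Syllable 7 is left unfooted.
Foot heads (stressed positions): 1, 3, 5.
End Rule Rightmost: primary stress on the rightmost head = syllable 5.
Secondary stress on 1, 3: ˌfap.ki.ˌgre.su.ˈke:.be:.pum.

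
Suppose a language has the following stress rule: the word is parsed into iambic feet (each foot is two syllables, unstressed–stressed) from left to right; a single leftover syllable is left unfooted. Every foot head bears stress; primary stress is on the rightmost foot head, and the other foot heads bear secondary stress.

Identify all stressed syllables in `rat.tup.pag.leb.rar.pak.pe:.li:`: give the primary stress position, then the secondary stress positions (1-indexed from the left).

primary 8, secondary 2, 4, 6

Parse left to right into iambic (σˈσ) feet: (rat.ˈtup) (pag.ˈleb) (rar.ˈpak) (pe:.ˈli:).
Foot heads (stressed positions): 2, 4, 6, 8.
End Rule Rightmost: primary stress on the rightmost head = syllable 8.
Secondary stress on 2, 4, 6: rat.ˌtup.pag.ˌleb.rar.ˌpak.pe:.ˈli:.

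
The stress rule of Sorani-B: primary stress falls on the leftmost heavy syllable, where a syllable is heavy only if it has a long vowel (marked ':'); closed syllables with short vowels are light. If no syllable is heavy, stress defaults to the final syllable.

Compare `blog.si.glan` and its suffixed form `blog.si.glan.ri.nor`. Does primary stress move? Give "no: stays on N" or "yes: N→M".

Base `blog.si.glan` (3 syllables):
  Weights: 1 blog L, 2 si L, 3 glan L.
  No heavy syllable in the domain; default to the final syllable = syllable 3.
  → primary stress on syllable 3.
Suffixed `blog.si.glan.ri.nor` (5 syllables):
  Weights: 1 blog L, 2 si L, 3 glan L, 4 ri L, 5 nor L.
  No heavy syllable in the domain; default to the final syllable = syllable 5.
  → primary stress on syllable 5.

yes: 3→5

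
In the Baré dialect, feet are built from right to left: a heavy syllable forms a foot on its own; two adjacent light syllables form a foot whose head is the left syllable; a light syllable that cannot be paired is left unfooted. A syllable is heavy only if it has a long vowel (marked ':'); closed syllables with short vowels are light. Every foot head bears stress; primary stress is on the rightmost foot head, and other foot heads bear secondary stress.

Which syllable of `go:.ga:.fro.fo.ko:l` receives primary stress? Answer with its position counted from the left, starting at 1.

Weights: 1 go: H, 2 ga: H, 3 fro L, 4 fo L, 5 ko:l H.
Parse right to left (heavy = foot alone; LL = one foot; stranded L unfooted): (ˈgo:) (ˈga:) (ˈfro.fo) (ˈko:l).
Foot heads: 1, 2, 3, 5.
Primary stress on the rightmost head = syllable 5.
Primary stress: syllable 5 → go:.ga:.fro.fo.ˈko:l.

5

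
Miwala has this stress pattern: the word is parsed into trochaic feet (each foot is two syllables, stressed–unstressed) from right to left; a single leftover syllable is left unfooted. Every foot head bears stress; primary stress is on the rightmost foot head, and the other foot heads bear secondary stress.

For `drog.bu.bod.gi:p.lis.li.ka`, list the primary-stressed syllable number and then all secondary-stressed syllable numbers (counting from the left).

primary 6, secondary 2, 4

Parse right to left into trochaic (ˈσσ) feet: drog (ˈbu.bod) (ˈgi:p.lis) (ˈli.ka). Syllable 1 is left unfooted.
Foot heads (stressed positions): 2, 4, 6.
End Rule Rightmost: primary stress on the rightmost head = syllable 6.
Secondary stress on 2, 4: drog.ˌbu.bod.ˌgi:p.lis.ˈli.ka.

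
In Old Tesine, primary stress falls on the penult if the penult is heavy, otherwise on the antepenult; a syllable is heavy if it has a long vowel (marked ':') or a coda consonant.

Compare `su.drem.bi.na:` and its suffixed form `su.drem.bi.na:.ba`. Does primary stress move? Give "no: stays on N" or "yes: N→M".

Base `su.drem.bi.na:` (4 syllables):
  Weights: 2 drem H, 3 bi L, 4 na: H.
  The penult (syllable 3, bi) is light, so stress falls on the antepenult (syllable 2, drem).
  → primary stress on syllable 2.
Suffixed `su.drem.bi.na:.ba` (5 syllables):
  Weights: 3 bi L, 4 na: H, 5 ba L.
  The penult (syllable 4, na:) is heavy, so it takes stress.
  → primary stress on syllable 4.

yes: 2→4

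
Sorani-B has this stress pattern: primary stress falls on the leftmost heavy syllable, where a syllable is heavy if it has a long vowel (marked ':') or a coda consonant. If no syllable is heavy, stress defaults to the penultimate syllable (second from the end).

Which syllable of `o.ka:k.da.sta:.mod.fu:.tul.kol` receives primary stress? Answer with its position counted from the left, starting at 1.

2

Weights: 1 o L, 2 ka:k H, 3 da L, 4 sta: H, 5 mod H, 6 fu: H, 7 tul H, 8 kol H.
Heavy syllables in the domain: 2, 4, 5, 6, 7, 8. The leftmost is syllable 2 (ka:k).
Primary stress: syllable 2 → o.ˈka:k.da.sta:.mod.fu:.tul.kol.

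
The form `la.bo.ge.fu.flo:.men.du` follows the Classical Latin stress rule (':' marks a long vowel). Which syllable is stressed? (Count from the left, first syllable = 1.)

Classical Latin: stress the penult if heavy (long vowel or closed), else the antepenult.
Weights: 5 flo: H, 6 men H, 7 du L.
The penult (syllable 6, men) is heavy, so it takes stress.
Stress on syllable 6: la.bo.ge.fu.flo:.ˈmen.du.

6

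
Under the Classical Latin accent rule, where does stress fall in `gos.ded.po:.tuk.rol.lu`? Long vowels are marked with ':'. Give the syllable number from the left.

Classical Latin: stress the penult if heavy (long vowel or closed), else the antepenult.
Weights: 4 tuk H, 5 rol H, 6 lu L.
The penult (syllable 5, rol) is heavy, so it takes stress.
Stress on syllable 5: gos.ded.po:.tuk.ˈrol.lu.

5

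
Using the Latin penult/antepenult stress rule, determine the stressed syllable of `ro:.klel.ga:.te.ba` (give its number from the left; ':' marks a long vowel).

Classical Latin: stress the penult if heavy (long vowel or closed), else the antepenult.
Weights: 3 ga: H, 4 te L, 5 ba L.
The penult (syllable 4, te) is light, so stress falls on the antepenult (syllable 3, ga:).
Stress on syllable 3: ro:.klel.ˈga:.te.ba.

3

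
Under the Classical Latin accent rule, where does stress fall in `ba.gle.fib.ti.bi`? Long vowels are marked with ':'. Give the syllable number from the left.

Classical Latin: stress the penult if heavy (long vowel or closed), else the antepenult.
Weights: 3 fib H, 4 ti L, 5 bi L.
The penult (syllable 4, ti) is light, so stress falls on the antepenult (syllable 3, fib).
Stress on syllable 3: ba.gle.ˈfib.ti.bi.

3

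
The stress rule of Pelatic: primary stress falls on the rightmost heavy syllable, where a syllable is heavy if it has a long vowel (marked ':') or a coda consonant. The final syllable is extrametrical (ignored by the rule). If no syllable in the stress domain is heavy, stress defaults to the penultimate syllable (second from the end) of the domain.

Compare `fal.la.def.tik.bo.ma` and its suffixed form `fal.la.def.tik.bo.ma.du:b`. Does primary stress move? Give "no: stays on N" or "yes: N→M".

no: stays on 4

Base `fal.la.def.tik.bo.ma` (6 syllables):
  The final syllable (6, ma) is extrametrical; the stress domain is syllables 1–5.
  Weights: 1 fal H, 2 la L, 3 def H, 4 tik H, 5 bo L.
  Heavy syllables in the domain: 1, 3, 4. The rightmost is syllable 4 (tik).
  → primary stress on syllable 4.
Suffixed `fal.la.def.tik.bo.ma.du:b` (7 syllables):
  The final syllable (7, du:b) is extrametrical; the stress domain is syllables 1–6.
  Weights: 1 fal H, 2 la L, 3 def H, 4 tik H, 5 bo L, 6 ma L.
  Heavy syllables in the domain: 1, 3, 4. The rightmost is syllable 4 (tik).
  → primary stress on syllable 4.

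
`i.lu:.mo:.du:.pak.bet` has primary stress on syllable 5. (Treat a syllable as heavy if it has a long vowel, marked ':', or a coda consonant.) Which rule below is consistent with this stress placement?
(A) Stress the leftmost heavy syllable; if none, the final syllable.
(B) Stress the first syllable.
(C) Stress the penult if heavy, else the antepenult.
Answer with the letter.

C

Rule A → syllable 2 (observed: 5).
Rule B → syllable 1 (observed: 5).
Rule C → syllable 5 ✓.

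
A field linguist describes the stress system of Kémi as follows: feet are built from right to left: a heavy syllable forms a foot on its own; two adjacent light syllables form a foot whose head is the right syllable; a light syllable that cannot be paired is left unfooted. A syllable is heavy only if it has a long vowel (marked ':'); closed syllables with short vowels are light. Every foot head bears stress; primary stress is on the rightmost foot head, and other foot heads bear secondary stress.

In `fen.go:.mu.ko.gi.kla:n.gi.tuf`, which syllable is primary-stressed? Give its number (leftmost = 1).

Weights: 1 fen L, 2 go: H, 3 mu L, 4 ko L, 5 gi L, 6 kla:n H, 7 gi L, 8 tuf L.
Parse right to left (heavy = foot alone; LL = one foot; stranded L unfooted): fen (ˈgo:) mu (ko.ˈgi) (ˈkla:n) (gi.ˈtuf).
Foot heads: 2, 5, 6, 8.
Primary stress on the rightmost head = syllable 8.
Primary stress: syllable 8 → fen.go:.mu.ko.gi.kla:n.gi.ˈtuf.

8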